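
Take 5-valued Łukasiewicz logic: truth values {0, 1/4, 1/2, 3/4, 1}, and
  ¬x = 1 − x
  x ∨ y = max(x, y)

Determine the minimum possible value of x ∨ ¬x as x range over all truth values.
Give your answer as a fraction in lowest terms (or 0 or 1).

1/2

Take x = 1/2:
¬x = ¬1/2 = 1/2
x ∨ ¬x = 1/2 ∨ 1/2 = 1/2
No assignment yields a value below 1/2, so this is the minimum.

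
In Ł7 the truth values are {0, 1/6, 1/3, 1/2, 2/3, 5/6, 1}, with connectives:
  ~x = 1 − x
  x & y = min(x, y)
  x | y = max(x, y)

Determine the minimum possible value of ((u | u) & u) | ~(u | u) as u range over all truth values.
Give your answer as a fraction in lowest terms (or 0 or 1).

Take u = 1/2:
u | u = 1/2 | 1/2 = 1/2
(u | u) & u = 1/2 & 1/2 = 1/2
u | u = 1/2 | 1/2 = 1/2
~(u | u) = ~1/2 = 1/2
((u | u) & u) | ~(u | u) = 1/2 | 1/2 = 1/2
No assignment yields a value below 1/2, so this is the minimum.

1/2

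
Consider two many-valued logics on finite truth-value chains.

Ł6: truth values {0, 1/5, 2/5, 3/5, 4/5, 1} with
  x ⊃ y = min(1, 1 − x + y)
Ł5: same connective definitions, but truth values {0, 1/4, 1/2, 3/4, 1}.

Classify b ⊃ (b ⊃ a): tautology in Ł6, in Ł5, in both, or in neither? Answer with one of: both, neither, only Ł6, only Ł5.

neither

In Ł6: at a = 0, b = 3/5 the value is 4/5 — not a tautology.
In Ł5: at a = 0, b = 3/4 the value is 1/2 — not a tautology.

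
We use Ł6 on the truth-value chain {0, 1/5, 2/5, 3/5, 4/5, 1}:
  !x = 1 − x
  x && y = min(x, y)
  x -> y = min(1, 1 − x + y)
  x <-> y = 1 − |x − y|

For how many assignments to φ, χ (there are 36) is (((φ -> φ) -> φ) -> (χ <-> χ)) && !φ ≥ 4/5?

12

value 1: 6 assignments (counts)
value 4/5: 6 assignments (counts)
value 3/5: 6 assignments
value 2/5: 6 assignments
value 1/5: 6 assignments
value 0: 6 assignments
So 12 of the 36 assignments meet the threshold.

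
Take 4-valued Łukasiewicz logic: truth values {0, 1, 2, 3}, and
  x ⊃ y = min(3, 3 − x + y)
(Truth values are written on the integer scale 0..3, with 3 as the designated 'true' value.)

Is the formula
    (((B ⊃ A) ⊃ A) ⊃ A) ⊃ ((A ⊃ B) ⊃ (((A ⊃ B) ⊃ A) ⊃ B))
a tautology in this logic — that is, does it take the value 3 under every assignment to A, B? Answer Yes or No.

No

Counterexample: take A = 1, B = 0.
B ⊃ A = 0 ⊃ 1 = 3
(B ⊃ A) ⊃ A = 3 ⊃ 1 = 1
((B ⊃ A) ⊃ A) ⊃ A = 1 ⊃ 1 = 3
A ⊃ B = 1 ⊃ 0 = 2
A ⊃ B = 1 ⊃ 0 = 2
(A ⊃ B) ⊃ A = 2 ⊃ 1 = 2
((A ⊃ B) ⊃ A) ⊃ B = 2 ⊃ 0 = 1
(A ⊃ B) ⊃ (((A ⊃ B) ⊃ A) ⊃ B) = 2 ⊃ 1 = 2
(((B ⊃ A) ⊃ A) ⊃ A) ⊃ ((A ⊃ B) ⊃ (((A ⊃ B) ⊃ A) ⊃ B)) = 3 ⊃ 2 = 2
This gives 2 ≠ 3.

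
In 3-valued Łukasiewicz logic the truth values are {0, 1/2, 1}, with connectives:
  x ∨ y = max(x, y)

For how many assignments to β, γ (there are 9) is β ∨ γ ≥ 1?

5

β = 0, γ = 0 ↦ 0  <
β = 0, γ = 1/2 ↦ 1/2  <
β = 0, γ = 1 ↦ 1  ≥
β = 1/2, γ = 0 ↦ 1/2  <
β = 1/2, γ = 1/2 ↦ 1/2  <
β = 1/2, γ = 1 ↦ 1  ≥
β = 1, γ = 0 ↦ 1  ≥
β = 1, γ = 1/2 ↦ 1  ≥
β = 1, γ = 1 ↦ 1  ≥
So 5 of the 9 assignments meet the threshold.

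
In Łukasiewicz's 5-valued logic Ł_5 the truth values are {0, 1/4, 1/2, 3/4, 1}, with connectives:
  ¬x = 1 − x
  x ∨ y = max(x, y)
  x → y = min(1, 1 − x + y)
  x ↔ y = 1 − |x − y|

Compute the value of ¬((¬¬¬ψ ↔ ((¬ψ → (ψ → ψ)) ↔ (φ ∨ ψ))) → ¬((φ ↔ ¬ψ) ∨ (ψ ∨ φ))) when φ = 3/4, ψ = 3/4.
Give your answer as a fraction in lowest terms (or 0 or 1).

¬ψ = ¬3/4 = 1/4
¬¬ψ = ¬1/4 = 3/4
¬¬¬ψ = ¬3/4 = 1/4
¬ψ = ¬3/4 = 1/4
ψ → ψ = 3/4 → 3/4 = 1
¬ψ → (ψ → ψ) = 1/4 → 1 = 1
φ ∨ ψ = 3/4 ∨ 3/4 = 3/4
(¬ψ → (ψ → ψ)) ↔ (φ ∨ ψ) = 1 ↔ 3/4 = 3/4
¬¬¬ψ ↔ ((¬ψ → (ψ → ψ)) ↔ (φ ∨ ψ)) = 1/4 ↔ 3/4 = 1/2
¬ψ = ¬3/4 = 1/4
φ ↔ ¬ψ = 3/4 ↔ 1/4 = 1/2
ψ ∨ φ = 3/4 ∨ 3/4 = 3/4
(φ ↔ ¬ψ) ∨ (ψ ∨ φ) = 1/2 ∨ 3/4 = 3/4
¬((φ ↔ ¬ψ) ∨ (ψ ∨ φ)) = ¬3/4 = 1/4
(¬¬¬ψ ↔ ((¬ψ → (ψ → ψ)) ↔ (φ ∨ ψ))) → ¬((φ ↔ ¬ψ) ∨ (ψ ∨ φ)) = 1/2 → 1/4 = 3/4
¬((¬¬¬ψ ↔ ((¬ψ → (ψ → ψ)) ↔ (φ ∨ ψ))) → ¬((φ ↔ ¬ψ) ∨ (ψ ∨ φ))) = ¬3/4 = 1/4

1/4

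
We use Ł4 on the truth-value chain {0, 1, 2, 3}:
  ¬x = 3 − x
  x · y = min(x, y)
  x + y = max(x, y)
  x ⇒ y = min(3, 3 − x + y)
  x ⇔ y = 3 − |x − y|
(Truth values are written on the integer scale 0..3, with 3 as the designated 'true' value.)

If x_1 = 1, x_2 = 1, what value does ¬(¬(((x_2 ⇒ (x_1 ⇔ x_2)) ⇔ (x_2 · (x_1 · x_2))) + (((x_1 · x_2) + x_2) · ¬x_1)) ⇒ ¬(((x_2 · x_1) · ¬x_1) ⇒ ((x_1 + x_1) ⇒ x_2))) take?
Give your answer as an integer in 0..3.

x_1 ⇔ x_2 = 1 ⇔ 1 = 3
x_2 ⇒ (x_1 ⇔ x_2) = 1 ⇒ 3 = 3
x_1 · x_2 = 1 · 1 = 1
x_2 · (x_1 · x_2) = 1 · 1 = 1
(x_2 ⇒ (x_1 ⇔ x_2)) ⇔ (x_2 · (x_1 · x_2)) = 3 ⇔ 1 = 1
x_1 · x_2 = 1 · 1 = 1
(x_1 · x_2) + x_2 = 1 + 1 = 1
¬x_1 = ¬1 = 2
((x_1 · x_2) + x_2) · ¬x_1 = 1 · 2 = 1
((x_2 ⇒ (x_1 ⇔ x_2)) ⇔ (x_2 · (x_1 · x_2))) + (((x_1 · x_2) + x_2) · ¬x_1) = 1 + 1 = 1
¬(((x_2 ⇒ (x_1 ⇔ x_2)) ⇔ (x_2 · (x_1 · x_2))) + (((x_1 · x_2) + x_2) · ¬x_1)) = ¬1 = 2
x_2 · x_1 = 1 · 1 = 1
¬x_1 = ¬1 = 2
(x_2 · x_1) · ¬x_1 = 1 · 2 = 1
x_1 + x_1 = 1 + 1 = 1
(x_1 + x_1) ⇒ x_2 = 1 ⇒ 1 = 3
((x_2 · x_1) · ¬x_1) ⇒ ((x_1 + x_1) ⇒ x_2) = 1 ⇒ 3 = 3
¬(((x_2 · x_1) · ¬x_1) ⇒ ((x_1 + x_1) ⇒ x_2)) = ¬3 = 0
¬(((x_2 ⇒ (x_1 ⇔ x_2)) ⇔ (x_2 · (x_1 · x_2))) + (((x_1 · x_2) + x_2) · ¬x_1)) ⇒ ¬(((x_2 · x_1) · ¬x_1) ⇒ ((x_1 + x_1) ⇒ x_2)) = 2 ⇒ 0 = 1
¬(¬(((x_2 ⇒ (x_1 ⇔ x_2)) ⇔ (x_2 · (x_1 · x_2))) + (((x_1 · x_2) + x_2) · ¬x_1)) ⇒ ¬(((x_2 · x_1) · ¬x_1) ⇒ ((x_1 + x_1) ⇒ x_2))) = ¬1 = 2

2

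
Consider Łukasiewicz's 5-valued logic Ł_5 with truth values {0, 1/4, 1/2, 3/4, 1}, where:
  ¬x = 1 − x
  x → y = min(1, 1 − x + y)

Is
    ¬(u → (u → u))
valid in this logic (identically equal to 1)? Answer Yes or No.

Counterexample: take u = 0.
u → u = 0 → 0 = 1
u → (u → u) = 0 → 1 = 1
¬(u → (u → u)) = ¬1 = 0
This gives 0 ≠ 1.

No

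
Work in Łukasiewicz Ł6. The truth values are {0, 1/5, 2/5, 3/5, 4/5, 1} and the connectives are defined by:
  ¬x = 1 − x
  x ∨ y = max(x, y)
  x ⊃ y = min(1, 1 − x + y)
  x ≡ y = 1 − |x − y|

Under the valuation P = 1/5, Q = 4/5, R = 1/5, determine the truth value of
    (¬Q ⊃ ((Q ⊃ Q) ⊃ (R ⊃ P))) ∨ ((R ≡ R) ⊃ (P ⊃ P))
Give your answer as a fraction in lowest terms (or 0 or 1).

1

¬Q = ¬4/5 = 1/5
Q ⊃ Q = 4/5 ⊃ 4/5 = 1
R ⊃ P = 1/5 ⊃ 1/5 = 1
(Q ⊃ Q) ⊃ (R ⊃ P) = 1 ⊃ 1 = 1
¬Q ⊃ ((Q ⊃ Q) ⊃ (R ⊃ P)) = 1/5 ⊃ 1 = 1
R ≡ R = 1/5 ≡ 1/5 = 1
P ⊃ P = 1/5 ⊃ 1/5 = 1
(R ≡ R) ⊃ (P ⊃ P) = 1 ⊃ 1 = 1
(¬Q ⊃ ((Q ⊃ Q) ⊃ (R ⊃ P))) ∨ ((R ≡ R) ⊃ (P ⊃ P)) = 1 ∨ 1 = 1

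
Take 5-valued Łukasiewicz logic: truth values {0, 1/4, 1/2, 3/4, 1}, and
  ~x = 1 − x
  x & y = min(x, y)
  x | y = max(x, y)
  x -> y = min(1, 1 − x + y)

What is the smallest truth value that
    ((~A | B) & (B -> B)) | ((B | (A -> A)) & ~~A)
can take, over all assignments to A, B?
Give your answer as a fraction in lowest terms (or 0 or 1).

Take A = 1/2, B = 0:
~A = ~1/2 = 1/2
~A | B = 1/2 | 0 = 1/2
B -> B = 0 -> 0 = 1
(~A | B) & (B -> B) = 1/2 & 1 = 1/2
A -> A = 1/2 -> 1/2 = 1
B | (A -> A) = 0 | 1 = 1
~A = ~1/2 = 1/2
~~A = ~1/2 = 1/2
(B | (A -> A)) & ~~A = 1 & 1/2 = 1/2
((~A | B) & (B -> B)) | ((B | (A -> A)) & ~~A) = 1/2 | 1/2 = 1/2
No assignment yields a value below 1/2, so this is the minimum.

1/2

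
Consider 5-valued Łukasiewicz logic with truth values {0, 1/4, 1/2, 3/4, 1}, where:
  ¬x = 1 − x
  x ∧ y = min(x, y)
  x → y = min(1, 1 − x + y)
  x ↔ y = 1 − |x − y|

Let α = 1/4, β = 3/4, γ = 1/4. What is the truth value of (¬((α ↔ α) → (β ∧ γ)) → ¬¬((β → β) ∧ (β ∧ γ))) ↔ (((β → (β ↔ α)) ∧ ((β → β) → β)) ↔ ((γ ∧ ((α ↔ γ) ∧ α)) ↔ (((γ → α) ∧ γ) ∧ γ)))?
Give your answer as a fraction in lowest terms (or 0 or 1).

3/4

α ↔ α = 1/4 ↔ 1/4 = 1
β ∧ γ = 3/4 ∧ 1/4 = 1/4
(α ↔ α) → (β ∧ γ) = 1 → 1/4 = 1/4
¬((α ↔ α) → (β ∧ γ)) = ¬1/4 = 3/4
β → β = 3/4 → 3/4 = 1
β ∧ γ = 3/4 ∧ 1/4 = 1/4
(β → β) ∧ (β ∧ γ) = 1 ∧ 1/4 = 1/4
¬((β → β) ∧ (β ∧ γ)) = ¬1/4 = 3/4
¬¬((β → β) ∧ (β ∧ γ)) = ¬3/4 = 1/4
¬((α ↔ α) → (β ∧ γ)) → ¬¬((β → β) ∧ (β ∧ γ)) = 3/4 → 1/4 = 1/2
β ↔ α = 3/4 ↔ 1/4 = 1/2
β → (β ↔ α) = 3/4 → 1/2 = 3/4
β → β = 3/4 → 3/4 = 1
(β → β) → β = 1 → 3/4 = 3/4
(β → (β ↔ α)) ∧ ((β → β) → β) = 3/4 ∧ 3/4 = 3/4
α ↔ γ = 1/4 ↔ 1/4 = 1
(α ↔ γ) ∧ α = 1 ∧ 1/4 = 1/4
γ ∧ ((α ↔ γ) ∧ α) = 1/4 ∧ 1/4 = 1/4
γ → α = 1/4 → 1/4 = 1
(γ → α) ∧ γ = 1 ∧ 1/4 = 1/4
((γ → α) ∧ γ) ∧ γ = 1/4 ∧ 1/4 = 1/4
(γ ∧ ((α ↔ γ) ∧ α)) ↔ (((γ → α) ∧ γ) ∧ γ) = 1/4 ↔ 1/4 = 1
((β → (β ↔ α)) ∧ ((β → β) → β)) ↔ ((γ ∧ ((α ↔ γ) ∧ α)) ↔ (((γ → α) ∧ γ) ∧ γ)) = 3/4 ↔ 1 = 3/4
(¬((α ↔ α) → (β ∧ γ)) → ¬¬((β → β) ∧ (β ∧ γ))) ↔ (((β → (β ↔ α)) ∧ ((β → β) → β)) ↔ ((γ ∧ ((α ↔ γ) ∧ α)) ↔ (((γ → α) ∧ γ) ∧ γ))) = 1/2 ↔ 3/4 = 3/4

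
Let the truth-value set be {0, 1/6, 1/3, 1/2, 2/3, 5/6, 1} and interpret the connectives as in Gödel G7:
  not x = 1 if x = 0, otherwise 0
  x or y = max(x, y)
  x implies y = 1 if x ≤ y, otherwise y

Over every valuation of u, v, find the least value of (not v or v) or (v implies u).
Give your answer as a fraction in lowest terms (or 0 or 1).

Take u = 0, v = 1/6:
not v = not 1/6 = 0
not v or v = 0 or 1/6 = 1/6
v implies u = 1/6 implies 0 = 0
(not v or v) or (v implies u) = 1/6 or 0 = 1/6
No assignment yields a value below 1/6, so this is the minimum.

1/6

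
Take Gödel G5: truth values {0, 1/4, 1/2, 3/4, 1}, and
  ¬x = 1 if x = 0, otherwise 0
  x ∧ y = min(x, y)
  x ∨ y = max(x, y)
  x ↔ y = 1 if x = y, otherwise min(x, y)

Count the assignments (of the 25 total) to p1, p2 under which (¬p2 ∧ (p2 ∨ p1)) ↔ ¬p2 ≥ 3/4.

22

value 1: 21 assignments (counts)
value 3/4: 1 assignment (counts)
value 1/2: 1 assignment
value 1/4: 1 assignment
value 0: 1 assignment
So 22 of the 25 assignments meet the threshold.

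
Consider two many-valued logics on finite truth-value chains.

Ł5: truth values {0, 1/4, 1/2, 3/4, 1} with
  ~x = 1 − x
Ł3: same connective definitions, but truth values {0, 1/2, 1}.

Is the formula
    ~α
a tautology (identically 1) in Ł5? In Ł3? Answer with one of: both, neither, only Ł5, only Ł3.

neither

In Ł5: at α = 1/4 the value is 3/4 — not a tautology.
In Ł3: at α = 1/2 the value is 1/2 — not a tautology.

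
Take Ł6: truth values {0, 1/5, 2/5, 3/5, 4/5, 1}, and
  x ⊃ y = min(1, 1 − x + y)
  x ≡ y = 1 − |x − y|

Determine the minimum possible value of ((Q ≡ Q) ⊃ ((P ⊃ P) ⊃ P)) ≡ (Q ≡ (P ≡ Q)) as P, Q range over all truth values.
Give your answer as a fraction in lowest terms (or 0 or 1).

Take P = 0, Q = 2/5:
Q ≡ Q = 2/5 ≡ 2/5 = 1
P ⊃ P = 0 ⊃ 0 = 1
(P ⊃ P) ⊃ P = 1 ⊃ 0 = 0
(Q ≡ Q) ⊃ ((P ⊃ P) ⊃ P) = 1 ⊃ 0 = 0
P ≡ Q = 0 ≡ 2/5 = 3/5
Q ≡ (P ≡ Q) = 2/5 ≡ 3/5 = 4/5
((Q ≡ Q) ⊃ ((P ⊃ P) ⊃ P)) ≡ (Q ≡ (P ≡ Q)) = 0 ≡ 4/5 = 1/5
No assignment yields a value below 1/5, so this is the minimum.

1/5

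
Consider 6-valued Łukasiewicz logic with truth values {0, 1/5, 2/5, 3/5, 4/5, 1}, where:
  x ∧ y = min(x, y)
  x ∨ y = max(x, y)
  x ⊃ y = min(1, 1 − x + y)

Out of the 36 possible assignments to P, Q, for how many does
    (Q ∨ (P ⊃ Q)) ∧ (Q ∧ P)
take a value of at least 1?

value 1: 1 assignment (counts)
value 4/5: 3 assignments
value 3/5: 5 assignments
value 2/5: 7 assignments
value 1/5: 9 assignments
value 0: 11 assignments
So 1 of the 36 assignments meets the threshold.

1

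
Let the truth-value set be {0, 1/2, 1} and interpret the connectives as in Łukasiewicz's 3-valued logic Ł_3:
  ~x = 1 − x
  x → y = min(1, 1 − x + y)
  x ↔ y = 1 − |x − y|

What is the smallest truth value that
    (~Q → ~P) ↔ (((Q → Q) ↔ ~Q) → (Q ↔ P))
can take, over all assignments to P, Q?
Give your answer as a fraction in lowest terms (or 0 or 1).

1/2

Take P = 1, Q = 1/2:
~Q = ~1/2 = 1/2
~P = ~1 = 0
~Q → ~P = 1/2 → 0 = 1/2
Q → Q = 1/2 → 1/2 = 1
~Q = ~1/2 = 1/2
(Q → Q) ↔ ~Q = 1 ↔ 1/2 = 1/2
Q ↔ P = 1/2 ↔ 1 = 1/2
((Q → Q) ↔ ~Q) → (Q ↔ P) = 1/2 → 1/2 = 1
(~Q → ~P) ↔ (((Q → Q) ↔ ~Q) → (Q ↔ P)) = 1/2 ↔ 1 = 1/2
No assignment yields a value below 1/2, so this is the minimum.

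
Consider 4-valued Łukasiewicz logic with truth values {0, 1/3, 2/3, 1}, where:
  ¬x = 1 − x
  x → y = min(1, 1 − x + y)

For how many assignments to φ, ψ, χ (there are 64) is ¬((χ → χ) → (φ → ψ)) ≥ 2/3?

value 1: 4 assignments (counts)
value 2/3: 8 assignments (counts)
value 1/3: 12 assignments
value 0: 40 assignments
So 12 of the 64 assignments meet the threshold.

12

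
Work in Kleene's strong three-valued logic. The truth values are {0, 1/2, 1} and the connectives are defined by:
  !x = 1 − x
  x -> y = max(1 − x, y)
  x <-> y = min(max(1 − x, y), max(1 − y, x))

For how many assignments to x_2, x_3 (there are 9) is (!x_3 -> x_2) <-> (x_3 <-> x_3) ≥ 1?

4

x_2 = 0, x_3 = 0 ↦ 0  <
x_2 = 0, x_3 = 1/2 ↦ 1/2  <
x_2 = 0, x_3 = 1 ↦ 1  ≥
x_2 = 1/2, x_3 = 0 ↦ 1/2  <
x_2 = 1/2, x_3 = 1/2 ↦ 1/2  <
x_2 = 1/2, x_3 = 1 ↦ 1  ≥
x_2 = 1, x_3 = 0 ↦ 1  ≥
x_2 = 1, x_3 = 1/2 ↦ 1/2  <
x_2 = 1, x_3 = 1 ↦ 1  ≥
So 4 of the 9 assignments meet the threshold.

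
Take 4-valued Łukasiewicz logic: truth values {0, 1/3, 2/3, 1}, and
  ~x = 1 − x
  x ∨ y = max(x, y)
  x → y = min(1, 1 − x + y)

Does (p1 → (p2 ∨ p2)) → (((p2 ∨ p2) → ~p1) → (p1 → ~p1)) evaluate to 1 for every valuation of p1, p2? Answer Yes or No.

Yes

p1 = 0, p2 = 0 ↦ 1
p1 = 0, p2 = 1/3 ↦ 1
p1 = 0, p2 = 2/3 ↦ 1
p1 = 0, p2 = 1 ↦ 1
p1 = 1/3, p2 = 0 ↦ 1
p1 = 1/3, p2 = 1/3 ↦ 1
p1 = 1/3, p2 = 2/3 ↦ 1
p1 = 1/3, p2 = 1 ↦ 1
p1 = 2/3, p2 = 0 ↦ 1
p1 = 2/3, p2 = 1/3 ↦ 1
p1 = 2/3, p2 = 2/3 ↦ 1
p1 = 2/3, p2 = 1 ↦ 1
p1 = 1, p2 = 0 ↦ 1
p1 = 1, p2 = 1/3 ↦ 1
p1 = 1, p2 = 2/3 ↦ 1
p1 = 1, p2 = 1 ↦ 1
Every assignment gives a value ≥ 1.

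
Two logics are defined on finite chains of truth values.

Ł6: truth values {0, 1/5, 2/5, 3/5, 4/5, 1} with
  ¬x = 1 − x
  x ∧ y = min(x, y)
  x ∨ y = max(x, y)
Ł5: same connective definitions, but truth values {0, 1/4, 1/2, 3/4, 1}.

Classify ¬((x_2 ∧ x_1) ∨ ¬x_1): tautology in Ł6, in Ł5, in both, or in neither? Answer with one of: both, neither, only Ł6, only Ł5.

neither

In Ł6: at x_1 = 0, x_2 = 0 the value is 0 — not a tautology.
In Ł5: at x_1 = 0, x_2 = 0 the value is 0 — not a tautology.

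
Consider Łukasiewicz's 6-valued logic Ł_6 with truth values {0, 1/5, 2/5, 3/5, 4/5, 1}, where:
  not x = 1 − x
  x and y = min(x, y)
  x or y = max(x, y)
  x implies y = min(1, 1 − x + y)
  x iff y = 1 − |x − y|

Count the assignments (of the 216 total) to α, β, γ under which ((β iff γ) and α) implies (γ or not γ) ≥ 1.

value 1: 202 assignments (counts)
value 4/5: 12 assignments
value 3/5: 2 assignments
So 202 of the 216 assignments meet the threshold.

202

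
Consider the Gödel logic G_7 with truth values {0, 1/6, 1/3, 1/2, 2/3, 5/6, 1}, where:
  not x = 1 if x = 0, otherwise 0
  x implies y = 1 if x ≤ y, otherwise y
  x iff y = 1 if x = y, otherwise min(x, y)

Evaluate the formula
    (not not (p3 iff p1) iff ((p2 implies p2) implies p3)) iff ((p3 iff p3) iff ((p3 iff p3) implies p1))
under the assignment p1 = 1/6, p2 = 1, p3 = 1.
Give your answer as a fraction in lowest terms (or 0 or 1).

1/6

p3 iff p1 = 1 iff 1/6 = 1/6
not (p3 iff p1) = not 1/6 = 0
not not (p3 iff p1) = not 0 = 1
p2 implies p2 = 1 implies 1 = 1
(p2 implies p2) implies p3 = 1 implies 1 = 1
not not (p3 iff p1) iff ((p2 implies p2) implies p3) = 1 iff 1 = 1
p3 iff p3 = 1 iff 1 = 1
p3 iff p3 = 1 iff 1 = 1
(p3 iff p3) implies p1 = 1 implies 1/6 = 1/6
(p3 iff p3) iff ((p3 iff p3) implies p1) = 1 iff 1/6 = 1/6
(not not (p3 iff p1) iff ((p2 implies p2) implies p3)) iff ((p3 iff p3) iff ((p3 iff p3) implies p1)) = 1 iff 1/6 = 1/6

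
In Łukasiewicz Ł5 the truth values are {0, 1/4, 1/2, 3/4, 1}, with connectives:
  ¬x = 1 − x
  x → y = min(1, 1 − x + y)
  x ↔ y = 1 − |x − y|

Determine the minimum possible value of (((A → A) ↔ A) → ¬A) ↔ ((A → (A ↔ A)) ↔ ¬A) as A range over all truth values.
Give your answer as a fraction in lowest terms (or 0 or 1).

1/2

Take A = 1/2:
A → A = 1/2 → 1/2 = 1
(A → A) ↔ A = 1 ↔ 1/2 = 1/2
¬A = ¬1/2 = 1/2
((A → A) ↔ A) → ¬A = 1/2 → 1/2 = 1
A ↔ A = 1/2 ↔ 1/2 = 1
A → (A ↔ A) = 1/2 → 1 = 1
¬A = ¬1/2 = 1/2
(A → (A ↔ A)) ↔ ¬A = 1 ↔ 1/2 = 1/2
(((A → A) ↔ A) → ¬A) ↔ ((A → (A ↔ A)) ↔ ¬A) = 1 ↔ 1/2 = 1/2
No assignment yields a value below 1/2, so this is the minimum.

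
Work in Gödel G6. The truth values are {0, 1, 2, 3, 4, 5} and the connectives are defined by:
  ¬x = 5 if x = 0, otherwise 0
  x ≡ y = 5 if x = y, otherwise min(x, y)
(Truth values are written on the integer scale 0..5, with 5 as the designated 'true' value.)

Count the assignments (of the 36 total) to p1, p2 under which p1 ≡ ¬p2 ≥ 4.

7

value 5: 6 assignments (counts)
value 4: 1 assignment (counts)
value 3: 1 assignment
value 2: 1 assignment
value 1: 1 assignment
value 0: 26 assignments
So 7 of the 36 assignments meet the threshold.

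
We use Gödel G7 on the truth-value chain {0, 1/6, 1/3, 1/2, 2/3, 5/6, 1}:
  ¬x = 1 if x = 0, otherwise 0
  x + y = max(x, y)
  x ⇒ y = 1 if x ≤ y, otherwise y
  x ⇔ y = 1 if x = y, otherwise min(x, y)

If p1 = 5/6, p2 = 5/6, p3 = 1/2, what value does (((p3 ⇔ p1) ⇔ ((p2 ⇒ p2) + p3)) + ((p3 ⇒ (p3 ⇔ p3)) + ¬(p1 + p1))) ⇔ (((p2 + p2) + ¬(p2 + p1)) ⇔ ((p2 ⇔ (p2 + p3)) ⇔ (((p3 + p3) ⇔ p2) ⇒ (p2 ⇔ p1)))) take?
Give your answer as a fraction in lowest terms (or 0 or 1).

p3 ⇔ p1 = 1/2 ⇔ 5/6 = 1/2
p2 ⇒ p2 = 5/6 ⇒ 5/6 = 1
(p2 ⇒ p2) + p3 = 1 + 1/2 = 1
(p3 ⇔ p1) ⇔ ((p2 ⇒ p2) + p3) = 1/2 ⇔ 1 = 1/2
p3 ⇔ p3 = 1/2 ⇔ 1/2 = 1
p3 ⇒ (p3 ⇔ p3) = 1/2 ⇒ 1 = 1
p1 + p1 = 5/6 + 5/6 = 5/6
¬(p1 + p1) = ¬5/6 = 0
(p3 ⇒ (p3 ⇔ p3)) + ¬(p1 + p1) = 1 + 0 = 1
((p3 ⇔ p1) ⇔ ((p2 ⇒ p2) + p3)) + ((p3 ⇒ (p3 ⇔ p3)) + ¬(p1 + p1)) = 1/2 + 1 = 1
p2 + p2 = 5/6 + 5/6 = 5/6
p2 + p1 = 5/6 + 5/6 = 5/6
¬(p2 + p1) = ¬5/6 = 0
(p2 + p2) + ¬(p2 + p1) = 5/6 + 0 = 5/6
p2 + p3 = 5/6 + 1/2 = 5/6
p2 ⇔ (p2 + p3) = 5/6 ⇔ 5/6 = 1
p3 + p3 = 1/2 + 1/2 = 1/2
(p3 + p3) ⇔ p2 = 1/2 ⇔ 5/6 = 1/2
p2 ⇔ p1 = 5/6 ⇔ 5/6 = 1
((p3 + p3) ⇔ p2) ⇒ (p2 ⇔ p1) = 1/2 ⇒ 1 = 1
(p2 ⇔ (p2 + p3)) ⇔ (((p3 + p3) ⇔ p2) ⇒ (p2 ⇔ p1)) = 1 ⇔ 1 = 1
((p2 + p2) + ¬(p2 + p1)) ⇔ ((p2 ⇔ (p2 + p3)) ⇔ (((p3 + p3) ⇔ p2) ⇒ (p2 ⇔ p1))) = 5/6 ⇔ 1 = 5/6
(((p3 ⇔ p1) ⇔ ((p2 ⇒ p2) + p3)) + ((p3 ⇒ (p3 ⇔ p3)) + ¬(p1 + p1))) ⇔ (((p2 + p2) + ¬(p2 + p1)) ⇔ ((p2 ⇔ (p2 + p3)) ⇔ (((p3 + p3) ⇔ p2) ⇒ (p2 ⇔ p1)))) = 1 ⇔ 5/6 = 5/6

5/6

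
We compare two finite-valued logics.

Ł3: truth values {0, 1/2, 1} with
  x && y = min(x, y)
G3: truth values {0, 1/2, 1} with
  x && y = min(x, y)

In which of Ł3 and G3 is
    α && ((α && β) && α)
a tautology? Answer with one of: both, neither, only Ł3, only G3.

neither

In Ł3: at α = 0, β = 0 the value is 0 — not a tautology.
In G3: at α = 0, β = 0 the value is 0 — not a tautology.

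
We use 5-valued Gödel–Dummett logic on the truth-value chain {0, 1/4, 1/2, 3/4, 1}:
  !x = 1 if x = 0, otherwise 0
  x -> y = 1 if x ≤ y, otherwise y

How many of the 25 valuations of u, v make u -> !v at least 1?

9

value 1: 9 assignments (counts)
value 0: 16 assignments
So 9 of the 25 assignments meet the threshold.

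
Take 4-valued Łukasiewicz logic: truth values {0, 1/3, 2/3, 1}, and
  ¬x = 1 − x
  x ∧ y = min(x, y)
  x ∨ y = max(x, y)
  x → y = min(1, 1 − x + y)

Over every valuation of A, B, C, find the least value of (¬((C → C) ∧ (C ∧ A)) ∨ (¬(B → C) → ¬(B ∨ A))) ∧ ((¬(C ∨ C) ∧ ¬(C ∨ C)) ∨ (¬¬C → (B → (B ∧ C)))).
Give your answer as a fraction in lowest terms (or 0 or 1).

2/3

Take A = 1/3, B = 1, C = 1/3:
C → C = 1/3 → 1/3 = 1
C ∧ A = 1/3 ∧ 1/3 = 1/3
(C → C) ∧ (C ∧ A) = 1 ∧ 1/3 = 1/3
¬((C → C) ∧ (C ∧ A)) = ¬1/3 = 2/3
B → C = 1 → 1/3 = 1/3
¬(B → C) = ¬1/3 = 2/3
B ∨ A = 1 ∨ 1/3 = 1
¬(B ∨ A) = ¬1 = 0
¬(B → C) → ¬(B ∨ A) = 2/3 → 0 = 1/3
¬((C → C) ∧ (C ∧ A)) ∨ (¬(B → C) → ¬(B ∨ A)) = 2/3 ∨ 1/3 = 2/3
C ∨ C = 1/3 ∨ 1/3 = 1/3
¬(C ∨ C) = ¬1/3 = 2/3
C ∨ C = 1/3 ∨ 1/3 = 1/3
¬(C ∨ C) = ¬1/3 = 2/3
¬(C ∨ C) ∧ ¬(C ∨ C) = 2/3 ∧ 2/3 = 2/3
¬C = ¬1/3 = 2/3
¬¬C = ¬2/3 = 1/3
B ∧ C = 1 ∧ 1/3 = 1/3
B → (B ∧ C) = 1 → 1/3 = 1/3
¬¬C → (B → (B ∧ C)) = 1/3 → 1/3 = 1
(¬(C ∨ C) ∧ ¬(C ∨ C)) ∨ (¬¬C → (B → (B ∧ C))) = 2/3 ∨ 1 = 1
(¬((C → C) ∧ (C ∧ A)) ∨ (¬(B → C) → ¬(B ∨ A))) ∧ ((¬(C ∨ C) ∧ ¬(C ∨ C)) ∨ (¬¬C → (B → (B ∧ C)))) = 2/3 ∧ 1 = 2/3
No assignment yields a value below 2/3, so this is the minimum.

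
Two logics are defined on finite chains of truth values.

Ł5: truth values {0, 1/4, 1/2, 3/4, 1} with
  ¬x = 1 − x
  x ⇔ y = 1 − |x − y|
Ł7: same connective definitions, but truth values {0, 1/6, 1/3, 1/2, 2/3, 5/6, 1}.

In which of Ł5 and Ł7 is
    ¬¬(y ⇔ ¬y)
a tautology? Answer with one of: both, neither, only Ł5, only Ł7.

In Ł5: at y = 0 the value is 0 — not a tautology.
In Ł7: at y = 0 the value is 0 — not a tautology.

neither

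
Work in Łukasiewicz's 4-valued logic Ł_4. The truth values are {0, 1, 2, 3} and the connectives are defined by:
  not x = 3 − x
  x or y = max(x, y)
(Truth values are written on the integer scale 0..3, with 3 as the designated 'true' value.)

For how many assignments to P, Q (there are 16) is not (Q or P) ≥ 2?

4

P = 0, Q = 0 ↦ 3  ≥
P = 0, Q = 1 ↦ 2  ≥
P = 0, Q = 2 ↦ 1  <
P = 0, Q = 3 ↦ 0  <
P = 1, Q = 0 ↦ 2  ≥
P = 1, Q = 1 ↦ 2  ≥
P = 1, Q = 2 ↦ 1  <
P = 1, Q = 3 ↦ 0  <
P = 2, Q = 0 ↦ 1  <
P = 2, Q = 1 ↦ 1  <
P = 2, Q = 2 ↦ 1  <
P = 2, Q = 3 ↦ 0  <
P = 3, Q = 0 ↦ 0  <
P = 3, Q = 1 ↦ 0  <
P = 3, Q = 2 ↦ 0  <
P = 3, Q = 3 ↦ 0  <
So 4 of the 16 assignments meet the threshold.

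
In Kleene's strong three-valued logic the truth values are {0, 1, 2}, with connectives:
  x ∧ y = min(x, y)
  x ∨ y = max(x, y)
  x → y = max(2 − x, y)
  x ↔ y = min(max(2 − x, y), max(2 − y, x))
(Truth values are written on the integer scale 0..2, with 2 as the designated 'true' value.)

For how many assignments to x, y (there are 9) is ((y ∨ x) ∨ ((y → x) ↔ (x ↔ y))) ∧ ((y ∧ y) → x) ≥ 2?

x = 0, y = 0 ↦ 2  ≥
x = 0, y = 1 ↦ 1  <
x = 0, y = 2 ↦ 0  <
x = 1, y = 0 ↦ 1  <
x = 1, y = 1 ↦ 1  <
x = 1, y = 2 ↦ 1  <
x = 2, y = 0 ↦ 2  ≥
x = 2, y = 1 ↦ 2  ≥
x = 2, y = 2 ↦ 2  ≥
So 4 of the 9 assignments meet the threshold.

4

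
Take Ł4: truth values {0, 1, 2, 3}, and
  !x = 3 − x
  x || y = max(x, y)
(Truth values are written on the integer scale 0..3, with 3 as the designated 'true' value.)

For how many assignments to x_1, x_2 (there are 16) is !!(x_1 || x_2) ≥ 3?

x_1 = 0, x_2 = 0 ↦ 0  <
x_1 = 0, x_2 = 1 ↦ 1  <
x_1 = 0, x_2 = 2 ↦ 2  <
x_1 = 0, x_2 = 3 ↦ 3  ≥
x_1 = 1, x_2 = 0 ↦ 1  <
x_1 = 1, x_2 = 1 ↦ 1  <
x_1 = 1, x_2 = 2 ↦ 2  <
x_1 = 1, x_2 = 3 ↦ 3  ≥
x_1 = 2, x_2 = 0 ↦ 2  <
x_1 = 2, x_2 = 1 ↦ 2  <
x_1 = 2, x_2 = 2 ↦ 2  <
x_1 = 2, x_2 = 3 ↦ 3  ≥
x_1 = 3, x_2 = 0 ↦ 3  ≥
x_1 = 3, x_2 = 1 ↦ 3  ≥
x_1 = 3, x_2 = 2 ↦ 3  ≥
x_1 = 3, x_2 = 3 ↦ 3  ≥
So 7 of the 16 assignments meet the threshold.

7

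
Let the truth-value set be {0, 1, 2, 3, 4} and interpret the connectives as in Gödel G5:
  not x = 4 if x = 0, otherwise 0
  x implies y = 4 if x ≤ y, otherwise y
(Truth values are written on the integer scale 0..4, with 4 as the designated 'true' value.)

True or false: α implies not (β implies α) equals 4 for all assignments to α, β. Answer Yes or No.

Counterexample: take α = 1, β = 0.
β implies α = 0 implies 1 = 4
not (β implies α) = not 4 = 0
α implies not (β implies α) = 1 implies 0 = 0
This gives 0 ≠ 4.

No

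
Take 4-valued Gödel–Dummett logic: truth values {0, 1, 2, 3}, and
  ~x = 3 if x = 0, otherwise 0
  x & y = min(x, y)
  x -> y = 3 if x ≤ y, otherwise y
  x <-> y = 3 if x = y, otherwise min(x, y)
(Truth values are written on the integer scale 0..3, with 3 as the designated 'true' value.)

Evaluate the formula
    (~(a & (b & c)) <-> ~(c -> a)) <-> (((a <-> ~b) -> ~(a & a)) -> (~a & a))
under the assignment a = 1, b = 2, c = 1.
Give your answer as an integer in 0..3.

0

b & c = 2 & 1 = 1
a & (b & c) = 1 & 1 = 1
~(a & (b & c)) = ~1 = 0
c -> a = 1 -> 1 = 3
~(c -> a) = ~3 = 0
~(a & (b & c)) <-> ~(c -> a) = 0 <-> 0 = 3
~b = ~2 = 0
a <-> ~b = 1 <-> 0 = 0
a & a = 1 & 1 = 1
~(a & a) = ~1 = 0
(a <-> ~b) -> ~(a & a) = 0 -> 0 = 3
~a = ~1 = 0
~a & a = 0 & 1 = 0
((a <-> ~b) -> ~(a & a)) -> (~a & a) = 3 -> 0 = 0
(~(a & (b & c)) <-> ~(c -> a)) <-> (((a <-> ~b) -> ~(a & a)) -> (~a & a)) = 3 <-> 0 = 0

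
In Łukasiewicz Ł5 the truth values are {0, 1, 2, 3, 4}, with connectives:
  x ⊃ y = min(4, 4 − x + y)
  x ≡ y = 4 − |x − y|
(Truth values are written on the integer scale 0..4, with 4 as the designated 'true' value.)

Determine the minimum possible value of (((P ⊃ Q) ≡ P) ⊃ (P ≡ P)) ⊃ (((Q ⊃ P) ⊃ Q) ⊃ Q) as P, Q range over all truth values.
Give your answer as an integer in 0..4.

Take P = 0, Q = 2:
P ⊃ Q = 0 ⊃ 2 = 4
(P ⊃ Q) ≡ P = 4 ≡ 0 = 0
P ≡ P = 0 ≡ 0 = 4
((P ⊃ Q) ≡ P) ⊃ (P ≡ P) = 0 ⊃ 4 = 4
Q ⊃ P = 2 ⊃ 0 = 2
(Q ⊃ P) ⊃ Q = 2 ⊃ 2 = 4
((Q ⊃ P) ⊃ Q) ⊃ Q = 4 ⊃ 2 = 2
(((P ⊃ Q) ≡ P) ⊃ (P ≡ P)) ⊃ (((Q ⊃ P) ⊃ Q) ⊃ Q) = 4 ⊃ 2 = 2
No assignment yields a value below 2, so this is the minimum.

2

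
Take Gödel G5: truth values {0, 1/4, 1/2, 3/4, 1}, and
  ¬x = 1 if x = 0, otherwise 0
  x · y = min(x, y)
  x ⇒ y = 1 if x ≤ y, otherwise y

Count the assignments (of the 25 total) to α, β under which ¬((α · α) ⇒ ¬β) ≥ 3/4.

value 1: 16 assignments (counts)
value 0: 9 assignments
So 16 of the 25 assignments meet the threshold.

16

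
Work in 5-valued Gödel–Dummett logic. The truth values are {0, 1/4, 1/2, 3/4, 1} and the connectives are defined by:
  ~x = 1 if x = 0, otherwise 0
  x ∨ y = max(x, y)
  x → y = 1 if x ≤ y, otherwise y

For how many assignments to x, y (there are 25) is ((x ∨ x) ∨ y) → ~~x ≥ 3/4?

value 1: 21 assignments (counts)
value 0: 4 assignments
So 21 of the 25 assignments meet the threshold.

21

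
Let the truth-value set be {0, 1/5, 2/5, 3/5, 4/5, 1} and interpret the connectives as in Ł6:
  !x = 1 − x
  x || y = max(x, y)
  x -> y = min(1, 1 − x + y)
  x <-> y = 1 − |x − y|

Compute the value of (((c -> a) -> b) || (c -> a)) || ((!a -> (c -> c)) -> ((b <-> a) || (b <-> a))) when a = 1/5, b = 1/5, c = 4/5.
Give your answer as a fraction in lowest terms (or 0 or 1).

c -> a = 4/5 -> 1/5 = 2/5
(c -> a) -> b = 2/5 -> 1/5 = 4/5
c -> a = 4/5 -> 1/5 = 2/5
((c -> a) -> b) || (c -> a) = 4/5 || 2/5 = 4/5
!a = !1/5 = 4/5
c -> c = 4/5 -> 4/5 = 1
!a -> (c -> c) = 4/5 -> 1 = 1
b <-> a = 1/5 <-> 1/5 = 1
b <-> a = 1/5 <-> 1/5 = 1
(b <-> a) || (b <-> a) = 1 || 1 = 1
(!a -> (c -> c)) -> ((b <-> a) || (b <-> a)) = 1 -> 1 = 1
(((c -> a) -> b) || (c -> a)) || ((!a -> (c -> c)) -> ((b <-> a) || (b <-> a))) = 4/5 || 1 = 1

1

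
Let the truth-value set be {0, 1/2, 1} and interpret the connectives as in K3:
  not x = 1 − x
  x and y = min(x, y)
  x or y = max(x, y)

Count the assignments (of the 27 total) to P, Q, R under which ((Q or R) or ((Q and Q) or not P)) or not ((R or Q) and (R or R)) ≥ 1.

23

value 1: 23 assignments (counts)
value 1/2: 4 assignments
So 23 of the 27 assignments meet the threshold.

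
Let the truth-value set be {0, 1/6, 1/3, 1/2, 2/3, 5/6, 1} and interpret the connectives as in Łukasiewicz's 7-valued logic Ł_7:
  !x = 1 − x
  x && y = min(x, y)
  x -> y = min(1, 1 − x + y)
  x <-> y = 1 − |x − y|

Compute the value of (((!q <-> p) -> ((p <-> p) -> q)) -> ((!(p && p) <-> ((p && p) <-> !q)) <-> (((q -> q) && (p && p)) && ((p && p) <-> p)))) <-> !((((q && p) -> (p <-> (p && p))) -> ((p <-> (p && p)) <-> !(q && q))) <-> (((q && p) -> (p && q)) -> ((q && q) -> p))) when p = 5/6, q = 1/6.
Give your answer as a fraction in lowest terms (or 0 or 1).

1/6

!q = !1/6 = 5/6
!q <-> p = 5/6 <-> 5/6 = 1
p <-> p = 5/6 <-> 5/6 = 1
(p <-> p) -> q = 1 -> 1/6 = 1/6
(!q <-> p) -> ((p <-> p) -> q) = 1 -> 1/6 = 1/6
p && p = 5/6 && 5/6 = 5/6
!(p && p) = !5/6 = 1/6
p && p = 5/6 && 5/6 = 5/6
!q = !1/6 = 5/6
(p && p) <-> !q = 5/6 <-> 5/6 = 1
!(p && p) <-> ((p && p) <-> !q) = 1/6 <-> 1 = 1/6
q -> q = 1/6 -> 1/6 = 1
p && p = 5/6 && 5/6 = 5/6
(q -> q) && (p && p) = 1 && 5/6 = 5/6
p && p = 5/6 && 5/6 = 5/6
(p && p) <-> p = 5/6 <-> 5/6 = 1
((q -> q) && (p && p)) && ((p && p) <-> p) = 5/6 && 1 = 5/6
(!(p && p) <-> ((p && p) <-> !q)) <-> (((q -> q) && (p && p)) && ((p && p) <-> p)) = 1/6 <-> 5/6 = 1/3
((!q <-> p) -> ((p <-> p) -> q)) -> ((!(p && p) <-> ((p && p) <-> !q)) <-> (((q -> q) && (p && p)) && ((p && p) <-> p))) = 1/6 -> 1/3 = 1
q && p = 1/6 && 5/6 = 1/6
p && p = 5/6 && 5/6 = 5/6
p <-> (p && p) = 5/6 <-> 5/6 = 1
(q && p) -> (p <-> (p && p)) = 1/6 -> 1 = 1
p && p = 5/6 && 5/6 = 5/6
p <-> (p && p) = 5/6 <-> 5/6 = 1
q && q = 1/6 && 1/6 = 1/6
!(q && q) = !1/6 = 5/6
(p <-> (p && p)) <-> !(q && q) = 1 <-> 5/6 = 5/6
((q && p) -> (p <-> (p && p))) -> ((p <-> (p && p)) <-> !(q && q)) = 1 -> 5/6 = 5/6
q && p = 1/6 && 5/6 = 1/6
p && q = 5/6 && 1/6 = 1/6
(q && p) -> (p && q) = 1/6 -> 1/6 = 1
q && q = 1/6 && 1/6 = 1/6
(q && q) -> p = 1/6 -> 5/6 = 1
((q && p) -> (p && q)) -> ((q && q) -> p) = 1 -> 1 = 1
(((q && p) -> (p <-> (p && p))) -> ((p <-> (p && p)) <-> !(q && q))) <-> (((q && p) -> (p && q)) -> ((q && q) -> p)) = 5/6 <-> 1 = 5/6
!((((q && p) -> (p <-> (p && p))) -> ((p <-> (p && p)) <-> !(q && q))) <-> (((q && p) -> (p && q)) -> ((q && q) -> p))) = !5/6 = 1/6
(((!q <-> p) -> ((p <-> p) -> q)) -> ((!(p && p) <-> ((p && p) <-> !q)) <-> (((q -> q) && (p && p)) && ((p && p) <-> p)))) <-> !((((q && p) -> (p <-> (p && p))) -> ((p <-> (p && p)) <-> !(q && q))) <-> (((q && p) -> (p && q)) -> ((q && q) -> p))) = 1 <-> 1/6 = 1/6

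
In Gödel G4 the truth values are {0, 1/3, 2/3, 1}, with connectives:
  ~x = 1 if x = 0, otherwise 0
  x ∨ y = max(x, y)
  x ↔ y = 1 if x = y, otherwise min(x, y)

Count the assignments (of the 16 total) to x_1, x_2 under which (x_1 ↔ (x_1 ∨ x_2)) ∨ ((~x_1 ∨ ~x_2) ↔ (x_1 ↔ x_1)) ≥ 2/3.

14

x_1 = 0, x_2 = 0 ↦ 1  ≥
x_1 = 0, x_2 = 1/3 ↦ 1  ≥
x_1 = 0, x_2 = 2/3 ↦ 1  ≥
x_1 = 0, x_2 = 1 ↦ 1  ≥
x_1 = 1/3, x_2 = 0 ↦ 1  ≥
x_1 = 1/3, x_2 = 1/3 ↦ 1  ≥
x_1 = 1/3, x_2 = 2/3 ↦ 1/3  <
x_1 = 1/3, x_2 = 1 ↦ 1/3  <
x_1 = 2/3, x_2 = 0 ↦ 1  ≥
x_1 = 2/3, x_2 = 1/3 ↦ 1  ≥
x_1 = 2/3, x_2 = 2/3 ↦ 1  ≥
x_1 = 2/3, x_2 = 1 ↦ 2/3  ≥
x_1 = 1, x_2 = 0 ↦ 1  ≥
x_1 = 1, x_2 = 1/3 ↦ 1  ≥
x_1 = 1, x_2 = 2/3 ↦ 1  ≥
x_1 = 1, x_2 = 1 ↦ 1  ≥
So 14 of the 16 assignments meet the threshold.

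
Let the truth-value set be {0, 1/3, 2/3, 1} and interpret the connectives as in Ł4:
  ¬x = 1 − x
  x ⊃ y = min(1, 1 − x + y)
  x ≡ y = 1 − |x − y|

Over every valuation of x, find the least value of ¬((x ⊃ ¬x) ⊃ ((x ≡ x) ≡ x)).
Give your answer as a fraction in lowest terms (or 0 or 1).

Take x = 2/3:
¬x = ¬2/3 = 1/3
x ⊃ ¬x = 2/3 ⊃ 1/3 = 2/3
x ≡ x = 2/3 ≡ 2/3 = 1
(x ≡ x) ≡ x = 1 ≡ 2/3 = 2/3
(x ⊃ ¬x) ⊃ ((x ≡ x) ≡ x) = 2/3 ⊃ 2/3 = 1
¬((x ⊃ ¬x) ⊃ ((x ≡ x) ≡ x)) = ¬1 = 0
No assignment yields a value below 0, so this is the minimum.

0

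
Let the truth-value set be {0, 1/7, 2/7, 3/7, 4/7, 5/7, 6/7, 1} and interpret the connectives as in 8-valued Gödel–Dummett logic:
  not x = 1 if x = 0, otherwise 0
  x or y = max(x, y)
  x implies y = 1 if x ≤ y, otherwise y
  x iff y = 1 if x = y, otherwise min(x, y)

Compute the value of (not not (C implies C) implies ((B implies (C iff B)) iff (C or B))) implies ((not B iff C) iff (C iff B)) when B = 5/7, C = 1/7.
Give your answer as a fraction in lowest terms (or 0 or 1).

0

C implies C = 1/7 implies 1/7 = 1
not (C implies C) = not 1 = 0
not not (C implies C) = not 0 = 1
C iff B = 1/7 iff 5/7 = 1/7
B implies (C iff B) = 5/7 implies 1/7 = 1/7
C or B = 1/7 or 5/7 = 5/7
(B implies (C iff B)) iff (C or B) = 1/7 iff 5/7 = 1/7
not not (C implies C) implies ((B implies (C iff B)) iff (C or B)) = 1 implies 1/7 = 1/7
not B = not 5/7 = 0
not B iff C = 0 iff 1/7 = 0
C iff B = 1/7 iff 5/7 = 1/7
(not B iff C) iff (C iff B) = 0 iff 1/7 = 0
(not not (C implies C) implies ((B implies (C iff B)) iff (C or B))) implies ((not B iff C) iff (C iff B)) = 1/7 implies 0 = 0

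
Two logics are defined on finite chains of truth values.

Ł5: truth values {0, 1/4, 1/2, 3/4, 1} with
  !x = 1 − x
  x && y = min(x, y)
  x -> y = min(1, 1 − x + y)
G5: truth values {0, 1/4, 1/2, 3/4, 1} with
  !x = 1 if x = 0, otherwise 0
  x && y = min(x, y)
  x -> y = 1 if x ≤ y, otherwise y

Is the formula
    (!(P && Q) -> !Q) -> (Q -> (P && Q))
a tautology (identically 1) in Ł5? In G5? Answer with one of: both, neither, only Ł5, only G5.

In Ł5: every assignment gives 1 — tautology.
In G5: at P = 1/4, Q = 1/2 the value is 1/4 — not a tautology.

only Ł5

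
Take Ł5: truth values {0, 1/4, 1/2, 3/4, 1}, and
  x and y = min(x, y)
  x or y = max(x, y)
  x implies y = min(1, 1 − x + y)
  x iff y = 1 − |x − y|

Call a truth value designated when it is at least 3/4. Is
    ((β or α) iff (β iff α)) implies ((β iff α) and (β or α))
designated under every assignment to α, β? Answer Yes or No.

No

Counterexample: take α = 0, β = 1/2.
β or α = 1/2 or 0 = 1/2
β iff α = 1/2 iff 0 = 1/2
(β or α) iff (β iff α) = 1/2 iff 1/2 = 1
β iff α = 1/2 iff 0 = 1/2
β or α = 1/2 or 0 = 1/2
(β iff α) and (β or α) = 1/2 and 1/2 = 1/2
((β or α) iff (β iff α)) implies ((β iff α) and (β or α)) = 1 implies 1/2 = 1/2
This gives 1/2, which is below 3/4.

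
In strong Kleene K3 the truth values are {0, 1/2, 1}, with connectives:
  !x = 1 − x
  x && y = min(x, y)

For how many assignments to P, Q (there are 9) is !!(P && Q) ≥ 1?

P = 0, Q = 0 ↦ 0  <
P = 0, Q = 1/2 ↦ 0  <
P = 0, Q = 1 ↦ 0  <
P = 1/2, Q = 0 ↦ 0  <
P = 1/2, Q = 1/2 ↦ 1/2  <
P = 1/2, Q = 1 ↦ 1/2  <
P = 1, Q = 0 ↦ 0  <
P = 1, Q = 1/2 ↦ 1/2  <
P = 1, Q = 1 ↦ 1  ≥
So 1 of the 9 assignments meets the threshold.

1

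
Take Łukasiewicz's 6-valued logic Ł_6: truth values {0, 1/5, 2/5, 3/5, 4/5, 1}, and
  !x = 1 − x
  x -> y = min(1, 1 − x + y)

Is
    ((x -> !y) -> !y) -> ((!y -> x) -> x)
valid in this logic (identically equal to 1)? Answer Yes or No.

Yes

At x = 1, y = 3/5, for instance:
!y = !3/5 = 2/5
x -> !y = 1 -> 2/5 = 2/5
(x -> !y) -> !y = 2/5 -> 2/5 = 1
!y -> x = 2/5 -> 1 = 1
(!y -> x) -> x = 1 -> 1 = 1
((x -> !y) -> !y) -> ((!y -> x) -> x) = 1 -> 1 = 1
and checking the remaining 35 assignments likewise gives ≥ 1 in every case.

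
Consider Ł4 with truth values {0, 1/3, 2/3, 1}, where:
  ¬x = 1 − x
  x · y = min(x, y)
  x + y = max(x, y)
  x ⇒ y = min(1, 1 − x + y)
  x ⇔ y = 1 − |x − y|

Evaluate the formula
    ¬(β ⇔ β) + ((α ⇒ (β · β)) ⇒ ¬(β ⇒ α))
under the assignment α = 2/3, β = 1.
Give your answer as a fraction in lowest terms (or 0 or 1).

β ⇔ β = 1 ⇔ 1 = 1
¬(β ⇔ β) = ¬1 = 0
β · β = 1 · 1 = 1
α ⇒ (β · β) = 2/3 ⇒ 1 = 1
β ⇒ α = 1 ⇒ 2/3 = 2/3
¬(β ⇒ α) = ¬2/3 = 1/3
(α ⇒ (β · β)) ⇒ ¬(β ⇒ α) = 1 ⇒ 1/3 = 1/3
¬(β ⇔ β) + ((α ⇒ (β · β)) ⇒ ¬(β ⇒ α)) = 0 + 1/3 = 1/3

1/3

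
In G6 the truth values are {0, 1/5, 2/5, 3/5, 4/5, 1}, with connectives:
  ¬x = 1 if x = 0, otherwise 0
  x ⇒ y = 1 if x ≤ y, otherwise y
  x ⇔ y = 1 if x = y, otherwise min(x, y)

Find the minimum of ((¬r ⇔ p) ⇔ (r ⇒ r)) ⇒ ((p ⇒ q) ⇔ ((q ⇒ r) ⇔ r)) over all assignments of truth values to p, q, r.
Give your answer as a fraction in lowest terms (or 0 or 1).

Take p = 0, q = 0, r = 1/5:
¬r = ¬1/5 = 0
¬r ⇔ p = 0 ⇔ 0 = 1
r ⇒ r = 1/5 ⇒ 1/5 = 1
(¬r ⇔ p) ⇔ (r ⇒ r) = 1 ⇔ 1 = 1
p ⇒ q = 0 ⇒ 0 = 1
q ⇒ r = 0 ⇒ 1/5 = 1
(q ⇒ r) ⇔ r = 1 ⇔ 1/5 = 1/5
(p ⇒ q) ⇔ ((q ⇒ r) ⇔ r) = 1 ⇔ 1/5 = 1/5
((¬r ⇔ p) ⇔ (r ⇒ r)) ⇒ ((p ⇒ q) ⇔ ((q ⇒ r) ⇔ r)) = 1 ⇒ 1/5 = 1/5
No assignment yields a value below 1/5, so this is the minimum.

1/5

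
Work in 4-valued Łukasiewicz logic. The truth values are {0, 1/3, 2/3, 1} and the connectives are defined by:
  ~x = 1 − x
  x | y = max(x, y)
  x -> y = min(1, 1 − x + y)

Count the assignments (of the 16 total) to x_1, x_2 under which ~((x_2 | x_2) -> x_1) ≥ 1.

1

x_1 = 0, x_2 = 0 ↦ 0  <
x_1 = 0, x_2 = 1/3 ↦ 1/3  <
x_1 = 0, x_2 = 2/3 ↦ 2/3  <
x_1 = 0, x_2 = 1 ↦ 1  ≥
x_1 = 1/3, x_2 = 0 ↦ 0  <
x_1 = 1/3, x_2 = 1/3 ↦ 0  <
x_1 = 1/3, x_2 = 2/3 ↦ 1/3  <
x_1 = 1/3, x_2 = 1 ↦ 2/3  <
x_1 = 2/3, x_2 = 0 ↦ 0  <
x_1 = 2/3, x_2 = 1/3 ↦ 0  <
x_1 = 2/3, x_2 = 2/3 ↦ 0  <
x_1 = 2/3, x_2 = 1 ↦ 1/3  <
x_1 = 1, x_2 = 0 ↦ 0  <
x_1 = 1, x_2 = 1/3 ↦ 0  <
x_1 = 1, x_2 = 2/3 ↦ 0  <
x_1 = 1, x_2 = 1 ↦ 0  <
So 1 of the 16 assignments meets the threshold.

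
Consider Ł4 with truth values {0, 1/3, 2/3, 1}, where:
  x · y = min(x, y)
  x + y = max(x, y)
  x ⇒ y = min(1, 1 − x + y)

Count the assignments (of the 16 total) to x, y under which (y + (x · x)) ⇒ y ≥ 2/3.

x = 0, y = 0 ↦ 1  ≥
x = 0, y = 1/3 ↦ 1  ≥
x = 0, y = 2/3 ↦ 1  ≥
x = 0, y = 1 ↦ 1  ≥
x = 1/3, y = 0 ↦ 2/3  ≥
x = 1/3, y = 1/3 ↦ 1  ≥
x = 1/3, y = 2/3 ↦ 1  ≥
x = 1/3, y = 1 ↦ 1  ≥
x = 2/3, y = 0 ↦ 1/3  <
x = 2/3, y = 1/3 ↦ 2/3  ≥
x = 2/3, y = 2/3 ↦ 1  ≥
x = 2/3, y = 1 ↦ 1  ≥
x = 1, y = 0 ↦ 0  <
x = 1, y = 1/3 ↦ 1/3  <
x = 1, y = 2/3 ↦ 2/3  ≥
x = 1, y = 1 ↦ 1  ≥
So 13 of the 16 assignments meet the threshold.

13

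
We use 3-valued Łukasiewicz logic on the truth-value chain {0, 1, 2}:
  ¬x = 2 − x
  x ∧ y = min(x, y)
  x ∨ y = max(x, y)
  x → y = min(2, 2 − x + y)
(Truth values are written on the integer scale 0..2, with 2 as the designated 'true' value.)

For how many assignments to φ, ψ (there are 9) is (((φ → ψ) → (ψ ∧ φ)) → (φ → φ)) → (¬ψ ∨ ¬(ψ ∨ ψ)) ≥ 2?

3

φ = 0, ψ = 0 ↦ 2  ≥
φ = 0, ψ = 1 ↦ 1  <
φ = 0, ψ = 2 ↦ 0  <
φ = 1, ψ = 0 ↦ 2  ≥
φ = 1, ψ = 1 ↦ 1  <
φ = 1, ψ = 2 ↦ 0  <
φ = 2, ψ = 0 ↦ 2  ≥
φ = 2, ψ = 1 ↦ 1  <
φ = 2, ψ = 2 ↦ 0  <
So 3 of the 9 assignments meet the threshold.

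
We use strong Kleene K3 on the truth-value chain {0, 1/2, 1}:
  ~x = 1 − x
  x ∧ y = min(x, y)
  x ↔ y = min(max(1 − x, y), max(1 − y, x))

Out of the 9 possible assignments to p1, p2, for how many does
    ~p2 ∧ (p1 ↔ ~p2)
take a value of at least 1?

p1 = 0, p2 = 0 ↦ 0  <
p1 = 0, p2 = 1/2 ↦ 1/2  <
p1 = 0, p2 = 1 ↦ 0  <
p1 = 1/2, p2 = 0 ↦ 1/2  <
p1 = 1/2, p2 = 1/2 ↦ 1/2  <
p1 = 1/2, p2 = 1 ↦ 0  <
p1 = 1, p2 = 0 ↦ 1  ≥
p1 = 1, p2 = 1/2 ↦ 1/2  <
p1 = 1, p2 = 1 ↦ 0  <
So 1 of the 9 assignments meets the threshold.

1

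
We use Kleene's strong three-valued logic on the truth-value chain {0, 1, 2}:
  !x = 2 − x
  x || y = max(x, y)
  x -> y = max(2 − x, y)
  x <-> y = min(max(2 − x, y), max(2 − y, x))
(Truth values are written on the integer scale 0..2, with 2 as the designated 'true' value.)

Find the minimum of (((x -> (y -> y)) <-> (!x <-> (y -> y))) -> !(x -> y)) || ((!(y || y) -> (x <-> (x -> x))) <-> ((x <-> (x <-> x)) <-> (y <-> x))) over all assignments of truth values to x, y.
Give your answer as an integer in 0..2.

1

Take x = 0, y = 1:
y -> y = 1 -> 1 = 1
x -> (y -> y) = 0 -> 1 = 2
!x = !0 = 2
y -> y = 1 -> 1 = 1
!x <-> (y -> y) = 2 <-> 1 = 1
(x -> (y -> y)) <-> (!x <-> (y -> y)) = 2 <-> 1 = 1
x -> y = 0 -> 1 = 2
!(x -> y) = !2 = 0
((x -> (y -> y)) <-> (!x <-> (y -> y))) -> !(x -> y) = 1 -> 0 = 1
y || y = 1 || 1 = 1
!(y || y) = !1 = 1
x -> x = 0 -> 0 = 2
x <-> (x -> x) = 0 <-> 2 = 0
!(y || y) -> (x <-> (x -> x)) = 1 -> 0 = 1
x <-> x = 0 <-> 0 = 2
x <-> (x <-> x) = 0 <-> 2 = 0
y <-> x = 1 <-> 0 = 1
(x <-> (x <-> x)) <-> (y <-> x) = 0 <-> 1 = 1
(!(y || y) -> (x <-> (x -> x))) <-> ((x <-> (x <-> x)) <-> (y <-> x)) = 1 <-> 1 = 1
(((x -> (y -> y)) <-> (!x <-> (y -> y))) -> !(x -> y)) || ((!(y || y) -> (x <-> (x -> x))) <-> ((x <-> (x <-> x)) <-> (y <-> x))) = 1 || 1 = 1
No assignment yields a value below 1, so this is the minimum.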